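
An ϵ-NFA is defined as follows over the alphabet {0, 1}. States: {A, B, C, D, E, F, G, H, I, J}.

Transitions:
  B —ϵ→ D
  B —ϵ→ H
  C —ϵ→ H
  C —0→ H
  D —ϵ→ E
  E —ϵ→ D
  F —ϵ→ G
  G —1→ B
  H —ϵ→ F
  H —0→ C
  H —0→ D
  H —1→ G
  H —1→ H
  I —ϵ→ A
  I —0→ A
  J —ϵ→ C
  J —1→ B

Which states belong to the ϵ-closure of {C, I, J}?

{A, C, F, G, H, I, J}

Start with {C, I, J}.
From C via ϵ: add H.
From I via ϵ: add A.
From H via ϵ: add F.
From F via ϵ: add G.
No new states can be added; the closed set is {A, C, F, G, H, I, J}.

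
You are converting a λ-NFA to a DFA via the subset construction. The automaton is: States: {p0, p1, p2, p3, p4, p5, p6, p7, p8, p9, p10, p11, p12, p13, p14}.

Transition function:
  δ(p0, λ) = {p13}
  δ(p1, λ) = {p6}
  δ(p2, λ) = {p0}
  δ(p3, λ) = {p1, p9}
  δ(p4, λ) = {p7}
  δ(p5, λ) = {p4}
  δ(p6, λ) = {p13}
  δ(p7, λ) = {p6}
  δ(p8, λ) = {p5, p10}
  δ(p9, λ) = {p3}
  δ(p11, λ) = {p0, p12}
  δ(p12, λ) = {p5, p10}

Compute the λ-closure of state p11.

{p0, p4, p5, p6, p7, p10, p11, p12, p13}

Start with {p11}.
From p11 via λ: add p0, p12.
From p0 via λ: add p13.
From p12 via λ: add p5, p10.
From p5 via λ: add p4.
From p4 via λ: add p7.
From p7 via λ: add p6.
No new states can be added; the closed set is {p0, p4, p5, p6, p7, p10, p11, p12, p13}.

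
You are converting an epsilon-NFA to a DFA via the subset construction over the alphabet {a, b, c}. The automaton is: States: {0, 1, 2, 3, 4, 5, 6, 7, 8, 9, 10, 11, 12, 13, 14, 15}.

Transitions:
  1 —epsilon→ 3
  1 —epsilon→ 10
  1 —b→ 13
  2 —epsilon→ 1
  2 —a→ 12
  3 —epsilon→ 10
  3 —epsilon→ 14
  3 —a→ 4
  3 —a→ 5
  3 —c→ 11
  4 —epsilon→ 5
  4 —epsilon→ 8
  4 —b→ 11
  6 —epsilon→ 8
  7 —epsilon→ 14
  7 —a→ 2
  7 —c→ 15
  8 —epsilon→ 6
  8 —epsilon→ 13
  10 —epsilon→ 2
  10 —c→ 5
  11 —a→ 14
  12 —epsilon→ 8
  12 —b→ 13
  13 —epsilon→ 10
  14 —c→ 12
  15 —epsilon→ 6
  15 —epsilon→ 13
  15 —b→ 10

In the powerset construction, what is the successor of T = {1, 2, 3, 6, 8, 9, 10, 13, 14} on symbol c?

{1, 2, 3, 5, 6, 8, 10, 11, 12, 13, 14}

3 on c → {11}.
10 on c → {5}.
14 on c → {12}.
No c-transition from 1, 2, 6, 8, 9, 13.
Union after reading c: {5, 11, 12}.
Now take the epsilon-closure:
From 12 via epsilon: add 8.
From 8 via epsilon: add 6, 13.
From 13 via epsilon: add 10.
From 10 via epsilon: add 2.
From 2 via epsilon: add 1.
From 1 via epsilon: add 3.
From 3 via epsilon: add 14.
No new states can be added; the closed set is {1, 2, 3, 5, 6, 8, 10, 11, 12, 13, 14}.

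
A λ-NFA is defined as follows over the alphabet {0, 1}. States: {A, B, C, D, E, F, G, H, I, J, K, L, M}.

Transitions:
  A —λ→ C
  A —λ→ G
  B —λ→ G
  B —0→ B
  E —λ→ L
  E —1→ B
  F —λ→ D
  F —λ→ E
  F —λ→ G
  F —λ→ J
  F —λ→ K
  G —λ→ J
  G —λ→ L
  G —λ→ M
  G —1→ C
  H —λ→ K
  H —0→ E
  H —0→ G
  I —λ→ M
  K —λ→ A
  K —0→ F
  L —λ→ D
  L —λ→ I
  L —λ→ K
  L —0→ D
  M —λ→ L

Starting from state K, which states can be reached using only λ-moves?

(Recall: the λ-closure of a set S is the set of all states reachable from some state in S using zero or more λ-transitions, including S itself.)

Start with {K}.
From K via λ: add A.
From A via λ: add C, G.
From G via λ: add J, L, M.
From L via λ: add D, I.
No new states can be added; the closed set is {A, C, D, G, I, J, K, L, M}.

{A, C, D, G, I, J, K, L, M}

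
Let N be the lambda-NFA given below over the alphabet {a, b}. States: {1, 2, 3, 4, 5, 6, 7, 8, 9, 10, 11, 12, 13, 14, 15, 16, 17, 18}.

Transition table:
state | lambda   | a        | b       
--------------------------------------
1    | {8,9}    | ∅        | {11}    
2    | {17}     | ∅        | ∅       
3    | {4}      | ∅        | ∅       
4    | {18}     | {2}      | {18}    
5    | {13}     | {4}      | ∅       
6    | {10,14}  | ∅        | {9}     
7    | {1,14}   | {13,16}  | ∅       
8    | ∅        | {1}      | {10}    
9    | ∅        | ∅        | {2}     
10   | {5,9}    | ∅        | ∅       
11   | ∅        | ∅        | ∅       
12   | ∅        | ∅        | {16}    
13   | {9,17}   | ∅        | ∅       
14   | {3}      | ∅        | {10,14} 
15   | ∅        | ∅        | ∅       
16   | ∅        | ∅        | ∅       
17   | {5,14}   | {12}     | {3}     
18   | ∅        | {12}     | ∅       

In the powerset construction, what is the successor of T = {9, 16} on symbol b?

9 on b → {2}.
No b-transition from 16.
Union after reading b: {2}.
Now take the lambda-closure:
From 2 via lambda: add 17.
From 17 via lambda: add 5, 14.
From 5 via lambda: add 13.
From 14 via lambda: add 3.
From 3 via lambda: add 4.
From 13 via lambda: add 9.
From 4 via lambda: add 18.
No new states can be added; the closed set is {2, 3, 4, 5, 9, 13, 14, 17, 18}.

{2, 3, 4, 5, 9, 13, 14, 17, 18}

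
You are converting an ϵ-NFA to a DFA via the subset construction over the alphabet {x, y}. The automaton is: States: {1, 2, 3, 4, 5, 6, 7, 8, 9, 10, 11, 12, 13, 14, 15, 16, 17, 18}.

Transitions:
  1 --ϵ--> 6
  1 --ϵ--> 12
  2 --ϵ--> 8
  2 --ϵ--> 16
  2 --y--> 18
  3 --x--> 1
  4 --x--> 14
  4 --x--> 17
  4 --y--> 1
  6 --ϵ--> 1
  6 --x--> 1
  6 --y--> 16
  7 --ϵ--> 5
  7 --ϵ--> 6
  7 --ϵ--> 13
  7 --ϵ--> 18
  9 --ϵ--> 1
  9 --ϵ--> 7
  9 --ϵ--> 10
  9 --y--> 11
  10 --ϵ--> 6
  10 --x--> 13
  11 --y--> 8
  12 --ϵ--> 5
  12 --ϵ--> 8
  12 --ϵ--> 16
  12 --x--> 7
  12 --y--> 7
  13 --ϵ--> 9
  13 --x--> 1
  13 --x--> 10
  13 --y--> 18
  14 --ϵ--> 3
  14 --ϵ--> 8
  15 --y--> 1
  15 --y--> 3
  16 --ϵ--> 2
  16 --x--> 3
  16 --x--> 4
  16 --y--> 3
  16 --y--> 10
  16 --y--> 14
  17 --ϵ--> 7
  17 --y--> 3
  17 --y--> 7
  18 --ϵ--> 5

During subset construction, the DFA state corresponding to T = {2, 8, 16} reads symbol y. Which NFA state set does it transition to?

2 on y → {18}.
16 on y → {3, 10, 14}.
No y-transition from 8.
Union after reading y: {3, 10, 14, 18}.
Now take the ϵ-closure:
From 10 via ϵ: add 6.
From 14 via ϵ: add 8.
From 18 via ϵ: add 5.
From 6 via ϵ: add 1.
From 1 via ϵ: add 12.
From 12 via ϵ: add 16.
From 16 via ϵ: add 2.
No new states can be added; the closed set is {1, 2, 3, 5, 6, 8, 10, 12, 14, 16, 18}.

{1, 2, 3, 5, 6, 8, 10, 12, 14, 16, 18}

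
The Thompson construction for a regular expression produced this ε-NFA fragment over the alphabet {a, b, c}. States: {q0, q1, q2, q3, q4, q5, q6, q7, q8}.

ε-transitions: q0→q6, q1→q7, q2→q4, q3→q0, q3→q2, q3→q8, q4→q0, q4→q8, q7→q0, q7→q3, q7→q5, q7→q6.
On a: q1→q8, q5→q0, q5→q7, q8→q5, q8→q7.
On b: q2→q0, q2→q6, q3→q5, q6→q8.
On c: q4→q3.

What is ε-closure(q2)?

Start with {q2}.
From q2 via ε: add q4.
From q4 via ε: add q0, q8.
From q0 via ε: add q6.
No new states can be added; the closed set is {q0, q2, q4, q6, q8}.

{q0, q2, q4, q6, q8}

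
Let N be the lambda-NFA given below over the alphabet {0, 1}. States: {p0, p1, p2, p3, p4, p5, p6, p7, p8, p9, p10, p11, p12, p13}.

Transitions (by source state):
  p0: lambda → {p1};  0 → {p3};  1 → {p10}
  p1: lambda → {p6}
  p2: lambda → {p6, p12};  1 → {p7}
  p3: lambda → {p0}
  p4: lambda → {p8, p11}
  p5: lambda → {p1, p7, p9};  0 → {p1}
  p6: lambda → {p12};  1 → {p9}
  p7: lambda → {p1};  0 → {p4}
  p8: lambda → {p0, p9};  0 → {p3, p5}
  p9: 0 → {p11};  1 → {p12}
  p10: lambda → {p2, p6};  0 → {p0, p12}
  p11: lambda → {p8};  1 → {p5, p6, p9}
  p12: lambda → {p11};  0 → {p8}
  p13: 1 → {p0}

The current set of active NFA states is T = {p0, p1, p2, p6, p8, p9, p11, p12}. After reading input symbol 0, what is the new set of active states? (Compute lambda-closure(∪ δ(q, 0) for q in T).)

{p0, p1, p3, p5, p6, p7, p8, p9, p11, p12}

p0 on 0 → {p3}.
p8 on 0 → {p3, p5}.
p9 on 0 → {p11}.
p12 on 0 → {p8}.
No 0-transition from p1, p2, p6, p11.
Union after reading 0: {p3, p5, p8, p11}.
Now take the lambda-closure:
From p3 via lambda: add p0.
From p5 via lambda: add p1, p7, p9.
From p1 via lambda: add p6.
From p6 via lambda: add p12.
No new states can be added; the closed set is {p0, p1, p3, p5, p6, p7, p8, p9, p11, p12}.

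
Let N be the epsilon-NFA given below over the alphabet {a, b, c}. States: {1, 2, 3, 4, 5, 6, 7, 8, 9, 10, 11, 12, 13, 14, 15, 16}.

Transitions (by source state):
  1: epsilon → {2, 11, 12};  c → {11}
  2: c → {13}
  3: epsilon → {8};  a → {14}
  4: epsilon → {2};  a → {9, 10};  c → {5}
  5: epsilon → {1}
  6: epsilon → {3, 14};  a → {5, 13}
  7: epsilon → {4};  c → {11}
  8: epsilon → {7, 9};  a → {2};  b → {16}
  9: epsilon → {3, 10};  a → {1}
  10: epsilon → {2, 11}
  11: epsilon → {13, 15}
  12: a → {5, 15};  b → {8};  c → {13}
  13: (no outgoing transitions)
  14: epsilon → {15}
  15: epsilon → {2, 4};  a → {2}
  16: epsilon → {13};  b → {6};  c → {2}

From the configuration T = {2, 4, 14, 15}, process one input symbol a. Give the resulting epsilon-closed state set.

{2, 3, 4, 7, 8, 9, 10, 11, 13, 15}

4 on a → {9, 10}.
15 on a → {2}.
No a-transition from 2, 14.
Union after reading a: {2, 9, 10}.
Now take the epsilon-closure:
From 9 via epsilon: add 3.
From 10 via epsilon: add 11.
From 3 via epsilon: add 8.
From 11 via epsilon: add 13, 15.
From 8 via epsilon: add 7.
From 15 via epsilon: add 4.
No new states can be added; the closed set is {2, 3, 4, 7, 8, 9, 10, 11, 13, 15}.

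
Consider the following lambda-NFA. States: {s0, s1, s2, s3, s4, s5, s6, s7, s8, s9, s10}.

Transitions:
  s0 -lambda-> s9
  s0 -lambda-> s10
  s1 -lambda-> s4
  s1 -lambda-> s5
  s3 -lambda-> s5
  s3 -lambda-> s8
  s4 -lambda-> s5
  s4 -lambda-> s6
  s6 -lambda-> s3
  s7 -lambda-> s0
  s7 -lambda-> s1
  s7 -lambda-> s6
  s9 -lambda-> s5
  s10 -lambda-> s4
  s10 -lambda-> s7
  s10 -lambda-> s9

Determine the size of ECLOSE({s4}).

5

Start with {s4}.
From s4 via lambda: add s5, s6.
From s6 via lambda: add s3.
From s3 via lambda: add s8.
lambda-closure = {s3, s4, s5, s6, s8}, which has 5 states.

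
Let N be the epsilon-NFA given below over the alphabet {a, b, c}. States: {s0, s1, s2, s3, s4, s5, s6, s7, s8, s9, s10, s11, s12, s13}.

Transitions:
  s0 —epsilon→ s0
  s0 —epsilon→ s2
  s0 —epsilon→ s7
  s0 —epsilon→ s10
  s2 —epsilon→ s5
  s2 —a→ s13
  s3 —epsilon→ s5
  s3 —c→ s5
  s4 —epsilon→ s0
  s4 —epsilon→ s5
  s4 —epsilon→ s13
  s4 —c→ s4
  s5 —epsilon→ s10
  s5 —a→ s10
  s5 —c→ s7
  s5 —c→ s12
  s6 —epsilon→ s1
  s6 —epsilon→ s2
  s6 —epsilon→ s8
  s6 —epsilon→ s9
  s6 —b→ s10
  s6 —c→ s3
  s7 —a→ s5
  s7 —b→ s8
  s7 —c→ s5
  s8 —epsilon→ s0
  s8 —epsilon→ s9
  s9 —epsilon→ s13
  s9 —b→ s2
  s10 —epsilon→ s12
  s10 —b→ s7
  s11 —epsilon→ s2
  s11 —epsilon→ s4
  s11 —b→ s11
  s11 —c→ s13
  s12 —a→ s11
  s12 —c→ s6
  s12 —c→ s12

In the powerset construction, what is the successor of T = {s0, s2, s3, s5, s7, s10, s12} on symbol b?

{s0, s2, s5, s7, s8, s9, s10, s12, s13}

s7 on b → {s8}.
s10 on b → {s7}.
No b-transition from s0, s2, s3, s5, s12.
Union after reading b: {s7, s8}.
Now take the epsilon-closure:
From s8 via epsilon: add s0, s9.
From s0 via epsilon: add s2, s10.
From s9 via epsilon: add s13.
From s2 via epsilon: add s5.
From s10 via epsilon: add s12.
No new states can be added; the closed set is {s0, s2, s5, s7, s8, s9, s10, s12, s13}.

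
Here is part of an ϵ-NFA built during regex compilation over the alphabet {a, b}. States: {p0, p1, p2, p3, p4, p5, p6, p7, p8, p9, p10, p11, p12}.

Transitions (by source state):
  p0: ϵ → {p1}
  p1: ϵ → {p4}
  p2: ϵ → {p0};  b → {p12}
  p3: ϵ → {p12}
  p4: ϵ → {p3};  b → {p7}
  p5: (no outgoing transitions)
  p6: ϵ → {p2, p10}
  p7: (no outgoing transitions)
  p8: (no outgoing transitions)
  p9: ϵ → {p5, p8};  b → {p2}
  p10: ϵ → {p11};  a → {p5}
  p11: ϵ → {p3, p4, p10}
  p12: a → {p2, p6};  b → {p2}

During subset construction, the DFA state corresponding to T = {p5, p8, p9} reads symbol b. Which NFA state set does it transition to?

{p0, p1, p2, p3, p4, p12}

p9 on b → {p2}.
No b-transition from p5, p8.
Union after reading b: {p2}.
Now take the ϵ-closure:
From p2 via ϵ: add p0.
From p0 via ϵ: add p1.
From p1 via ϵ: add p4.
From p4 via ϵ: add p3.
From p3 via ϵ: add p12.
No new states can be added; the closed set is {p0, p1, p2, p3, p4, p12}.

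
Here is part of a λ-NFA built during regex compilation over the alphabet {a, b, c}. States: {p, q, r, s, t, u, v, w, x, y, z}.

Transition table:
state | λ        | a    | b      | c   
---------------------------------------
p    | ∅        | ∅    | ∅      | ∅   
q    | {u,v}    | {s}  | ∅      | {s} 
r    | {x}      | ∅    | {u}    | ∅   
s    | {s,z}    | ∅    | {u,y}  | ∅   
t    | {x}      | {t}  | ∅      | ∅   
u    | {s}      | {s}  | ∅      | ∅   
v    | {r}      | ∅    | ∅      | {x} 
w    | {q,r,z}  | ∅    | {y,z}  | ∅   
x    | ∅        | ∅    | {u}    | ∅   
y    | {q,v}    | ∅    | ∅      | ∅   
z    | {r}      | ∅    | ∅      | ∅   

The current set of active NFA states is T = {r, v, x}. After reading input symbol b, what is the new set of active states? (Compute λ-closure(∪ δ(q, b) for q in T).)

{r, s, u, x, z}

r on b → {u}.
x on b → {u}.
No b-transition from v.
Union after reading b: {u}.
Now take the λ-closure:
From u via λ: add s.
From s via λ: add z.
From z via λ: add r.
From r via λ: add x.
No new states can be added; the closed set is {r, s, u, x, z}.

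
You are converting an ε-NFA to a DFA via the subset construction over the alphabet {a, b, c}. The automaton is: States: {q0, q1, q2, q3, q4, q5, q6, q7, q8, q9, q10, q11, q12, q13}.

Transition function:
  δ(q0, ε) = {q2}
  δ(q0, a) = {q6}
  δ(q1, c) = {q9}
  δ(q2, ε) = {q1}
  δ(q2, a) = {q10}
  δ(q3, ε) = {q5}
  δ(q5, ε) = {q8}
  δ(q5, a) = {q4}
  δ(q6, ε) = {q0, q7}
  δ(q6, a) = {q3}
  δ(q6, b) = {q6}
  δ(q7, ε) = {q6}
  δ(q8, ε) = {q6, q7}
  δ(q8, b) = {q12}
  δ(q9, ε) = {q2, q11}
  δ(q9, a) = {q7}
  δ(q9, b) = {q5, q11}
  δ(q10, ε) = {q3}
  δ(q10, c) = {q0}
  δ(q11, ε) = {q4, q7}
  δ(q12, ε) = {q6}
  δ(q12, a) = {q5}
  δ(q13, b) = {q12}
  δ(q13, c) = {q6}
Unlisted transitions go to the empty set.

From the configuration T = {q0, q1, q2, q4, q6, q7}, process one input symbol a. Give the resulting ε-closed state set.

q0 on a → {q6}.
q2 on a → {q10}.
q6 on a → {q3}.
No a-transition from q1, q4, q7.
Union after reading a: {q3, q6, q10}.
Now take the ε-closure:
From q3 via ε: add q5.
From q6 via ε: add q0, q7.
From q0 via ε: add q2.
From q5 via ε: add q8.
From q2 via ε: add q1.
No new states can be added; the closed set is {q0, q1, q2, q3, q5, q6, q7, q8, q10}.

{q0, q1, q2, q3, q5, q6, q7, q8, q10}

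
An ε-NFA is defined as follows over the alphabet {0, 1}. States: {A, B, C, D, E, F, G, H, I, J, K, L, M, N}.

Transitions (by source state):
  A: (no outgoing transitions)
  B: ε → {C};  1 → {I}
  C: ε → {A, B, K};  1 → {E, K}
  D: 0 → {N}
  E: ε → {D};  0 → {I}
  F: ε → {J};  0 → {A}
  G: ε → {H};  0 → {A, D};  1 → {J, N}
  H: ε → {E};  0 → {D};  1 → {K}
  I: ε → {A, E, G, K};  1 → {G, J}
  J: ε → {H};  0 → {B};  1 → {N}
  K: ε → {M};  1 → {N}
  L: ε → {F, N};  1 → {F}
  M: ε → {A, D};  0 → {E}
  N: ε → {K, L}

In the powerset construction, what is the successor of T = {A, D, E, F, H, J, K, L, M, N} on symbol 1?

{A, D, E, F, H, J, K, L, M, N}

H on 1 → {K}.
J on 1 → {N}.
K on 1 → {N}.
L on 1 → {F}.
No 1-transition from A, D, E, F, M, N.
Union after reading 1: {F, K, N}.
Now take the ε-closure:
From F via ε: add J.
From K via ε: add M.
From N via ε: add L.
From J via ε: add H.
From M via ε: add A, D.
From H via ε: add E.
No new states can be added; the closed set is {A, D, E, F, H, J, K, L, M, N}.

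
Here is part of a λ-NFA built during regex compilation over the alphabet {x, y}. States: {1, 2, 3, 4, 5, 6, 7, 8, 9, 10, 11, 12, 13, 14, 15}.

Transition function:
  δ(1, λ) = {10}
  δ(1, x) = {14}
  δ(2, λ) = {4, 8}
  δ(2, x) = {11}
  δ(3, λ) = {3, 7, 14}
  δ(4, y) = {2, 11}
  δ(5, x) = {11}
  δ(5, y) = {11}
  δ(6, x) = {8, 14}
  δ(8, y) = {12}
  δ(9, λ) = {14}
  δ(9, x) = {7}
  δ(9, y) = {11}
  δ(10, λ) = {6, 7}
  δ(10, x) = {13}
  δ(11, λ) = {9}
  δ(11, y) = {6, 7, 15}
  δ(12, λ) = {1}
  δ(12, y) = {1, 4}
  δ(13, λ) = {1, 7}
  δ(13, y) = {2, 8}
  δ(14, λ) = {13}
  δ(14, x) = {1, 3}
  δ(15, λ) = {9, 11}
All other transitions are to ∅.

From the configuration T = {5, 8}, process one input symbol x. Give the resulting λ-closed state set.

{1, 6, 7, 9, 10, 11, 13, 14}

5 on x → {11}.
No x-transition from 8.
Union after reading x: {11}.
Now take the λ-closure:
From 11 via λ: add 9.
From 9 via λ: add 14.
From 14 via λ: add 13.
From 13 via λ: add 1, 7.
From 1 via λ: add 10.
From 10 via λ: add 6.
No new states can be added; the closed set is {1, 6, 7, 9, 10, 11, 13, 14}.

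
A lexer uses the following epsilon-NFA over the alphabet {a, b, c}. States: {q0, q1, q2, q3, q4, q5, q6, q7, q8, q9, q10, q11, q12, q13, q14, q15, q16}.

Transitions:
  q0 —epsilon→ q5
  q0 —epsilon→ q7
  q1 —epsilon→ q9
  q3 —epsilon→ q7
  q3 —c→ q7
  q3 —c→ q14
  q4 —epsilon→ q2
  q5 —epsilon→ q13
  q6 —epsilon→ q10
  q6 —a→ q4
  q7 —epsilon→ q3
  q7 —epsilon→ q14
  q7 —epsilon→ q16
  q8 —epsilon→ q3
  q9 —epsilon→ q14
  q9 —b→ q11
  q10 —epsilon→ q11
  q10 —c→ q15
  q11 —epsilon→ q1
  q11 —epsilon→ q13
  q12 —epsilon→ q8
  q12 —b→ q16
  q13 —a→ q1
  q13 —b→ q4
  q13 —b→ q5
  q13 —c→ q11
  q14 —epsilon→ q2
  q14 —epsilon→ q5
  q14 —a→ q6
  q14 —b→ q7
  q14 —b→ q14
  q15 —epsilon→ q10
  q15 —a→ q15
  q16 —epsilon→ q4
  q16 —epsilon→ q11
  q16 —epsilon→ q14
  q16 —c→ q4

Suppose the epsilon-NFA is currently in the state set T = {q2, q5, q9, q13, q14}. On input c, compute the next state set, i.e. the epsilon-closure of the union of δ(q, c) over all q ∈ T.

q13 on c → {q11}.
No c-transition from q2, q5, q9, q14.
Union after reading c: {q11}.
Now take the epsilon-closure:
From q11 via epsilon: add q1, q13.
From q1 via epsilon: add q9.
From q9 via epsilon: add q14.
From q14 via epsilon: add q2, q5.
No new states can be added; the closed set is {q1, q2, q5, q9, q11, q13, q14}.

{q1, q2, q5, q9, q11, q13, q14}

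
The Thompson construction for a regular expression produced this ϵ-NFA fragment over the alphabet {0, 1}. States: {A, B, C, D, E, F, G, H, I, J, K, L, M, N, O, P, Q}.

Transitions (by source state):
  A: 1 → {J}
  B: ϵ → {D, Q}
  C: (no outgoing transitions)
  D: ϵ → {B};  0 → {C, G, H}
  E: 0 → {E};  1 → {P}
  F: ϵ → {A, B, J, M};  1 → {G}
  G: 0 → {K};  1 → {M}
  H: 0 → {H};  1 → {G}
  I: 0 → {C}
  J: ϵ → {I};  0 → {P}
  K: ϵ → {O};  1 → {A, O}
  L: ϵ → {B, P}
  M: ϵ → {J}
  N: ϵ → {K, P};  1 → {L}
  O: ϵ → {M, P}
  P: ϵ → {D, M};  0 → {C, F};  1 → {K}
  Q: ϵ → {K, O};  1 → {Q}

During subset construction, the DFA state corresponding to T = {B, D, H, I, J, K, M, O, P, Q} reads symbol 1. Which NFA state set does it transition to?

{A, B, D, G, I, J, K, M, O, P, Q}

H on 1 → {G}.
K on 1 → {A, O}.
P on 1 → {K}.
Q on 1 → {Q}.
No 1-transition from B, D, I, J, M, O.
Union after reading 1: {A, G, K, O, Q}.
Now take the ϵ-closure:
From O via ϵ: add M, P.
From M via ϵ: add J.
From P via ϵ: add D.
From D via ϵ: add B.
From J via ϵ: add I.
No new states can be added; the closed set is {A, B, D, G, I, J, K, M, O, P, Q}.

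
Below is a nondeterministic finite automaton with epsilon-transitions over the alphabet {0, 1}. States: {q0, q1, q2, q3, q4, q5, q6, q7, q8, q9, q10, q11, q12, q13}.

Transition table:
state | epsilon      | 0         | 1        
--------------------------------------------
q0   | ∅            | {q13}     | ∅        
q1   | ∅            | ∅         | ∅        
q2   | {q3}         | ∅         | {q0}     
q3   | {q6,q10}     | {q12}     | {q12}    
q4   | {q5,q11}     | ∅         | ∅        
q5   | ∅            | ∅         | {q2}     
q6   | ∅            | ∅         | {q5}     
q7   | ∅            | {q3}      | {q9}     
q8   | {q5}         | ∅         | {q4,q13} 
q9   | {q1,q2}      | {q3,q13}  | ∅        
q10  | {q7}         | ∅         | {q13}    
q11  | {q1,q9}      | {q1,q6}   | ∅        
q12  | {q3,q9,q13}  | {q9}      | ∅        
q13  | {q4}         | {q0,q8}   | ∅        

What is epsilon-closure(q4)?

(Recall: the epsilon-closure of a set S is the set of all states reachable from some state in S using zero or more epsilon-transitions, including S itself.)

Start with {q4}.
From q4 via epsilon: add q5, q11.
From q11 via epsilon: add q1, q9.
From q9 via epsilon: add q2.
From q2 via epsilon: add q3.
From q3 via epsilon: add q6, q10.
From q10 via epsilon: add q7.
No new states can be added; the closed set is {q1, q2, q3, q4, q5, q6, q7, q9, q10, q11}.

{q1, q2, q3, q4, q5, q6, q7, q9, q10, q11}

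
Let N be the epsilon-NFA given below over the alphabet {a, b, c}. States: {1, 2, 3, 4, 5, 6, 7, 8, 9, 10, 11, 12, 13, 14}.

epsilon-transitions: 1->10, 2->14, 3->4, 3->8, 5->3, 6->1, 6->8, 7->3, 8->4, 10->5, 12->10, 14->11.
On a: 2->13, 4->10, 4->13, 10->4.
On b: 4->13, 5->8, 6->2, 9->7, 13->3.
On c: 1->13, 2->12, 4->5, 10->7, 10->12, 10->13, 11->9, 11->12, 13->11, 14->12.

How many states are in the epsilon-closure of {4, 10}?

Start with {4, 10}.
From 10 via epsilon: add 5.
From 5 via epsilon: add 3.
From 3 via epsilon: add 8.
epsilon-closure = {3, 4, 5, 8, 10}, which has 5 states.

5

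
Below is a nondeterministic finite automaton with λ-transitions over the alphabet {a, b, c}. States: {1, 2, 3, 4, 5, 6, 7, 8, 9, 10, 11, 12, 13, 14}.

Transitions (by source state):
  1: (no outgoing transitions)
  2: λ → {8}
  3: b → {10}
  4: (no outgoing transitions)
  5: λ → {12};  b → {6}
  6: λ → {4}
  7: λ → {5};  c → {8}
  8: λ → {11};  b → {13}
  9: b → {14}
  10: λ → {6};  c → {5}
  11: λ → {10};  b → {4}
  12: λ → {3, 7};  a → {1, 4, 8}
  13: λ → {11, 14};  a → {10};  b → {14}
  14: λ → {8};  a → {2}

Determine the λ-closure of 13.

Start with {13}.
From 13 via λ: add 11, 14.
From 11 via λ: add 10.
From 14 via λ: add 8.
From 10 via λ: add 6.
From 6 via λ: add 4.
No new states can be added; the closed set is {4, 6, 8, 10, 11, 13, 14}.

{4, 6, 8, 10, 11, 13, 14}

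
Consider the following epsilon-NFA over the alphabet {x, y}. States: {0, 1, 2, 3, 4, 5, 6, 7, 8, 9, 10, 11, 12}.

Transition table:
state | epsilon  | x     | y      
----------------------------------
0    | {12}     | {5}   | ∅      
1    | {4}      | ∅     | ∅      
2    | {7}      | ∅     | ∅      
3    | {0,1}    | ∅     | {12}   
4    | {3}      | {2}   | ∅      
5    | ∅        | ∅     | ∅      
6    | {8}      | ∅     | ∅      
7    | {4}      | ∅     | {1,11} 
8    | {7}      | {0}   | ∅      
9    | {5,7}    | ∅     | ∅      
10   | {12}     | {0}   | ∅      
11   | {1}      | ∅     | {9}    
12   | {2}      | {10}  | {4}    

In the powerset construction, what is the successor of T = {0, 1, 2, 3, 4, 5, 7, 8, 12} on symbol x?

0 on x → {5}.
4 on x → {2}.
8 on x → {0}.
12 on x → {10}.
No x-transition from 1, 2, 3, 5, 7.
Union after reading x: {0, 2, 5, 10}.
Now take the epsilon-closure:
From 0 via epsilon: add 12.
From 2 via epsilon: add 7.
From 7 via epsilon: add 4.
From 4 via epsilon: add 3.
From 3 via epsilon: add 1.
No new states can be added; the closed set is {0, 1, 2, 3, 4, 5, 7, 10, 12}.

{0, 1, 2, 3, 4, 5, 7, 10, 12}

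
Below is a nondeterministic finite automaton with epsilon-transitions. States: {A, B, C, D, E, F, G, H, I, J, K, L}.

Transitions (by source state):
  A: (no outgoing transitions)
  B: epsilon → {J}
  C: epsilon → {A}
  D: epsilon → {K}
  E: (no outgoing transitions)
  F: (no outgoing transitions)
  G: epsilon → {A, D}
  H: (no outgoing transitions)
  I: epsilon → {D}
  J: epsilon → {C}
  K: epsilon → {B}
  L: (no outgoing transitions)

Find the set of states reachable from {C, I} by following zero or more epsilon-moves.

Start with {C, I}.
From C via epsilon: add A.
From I via epsilon: add D.
From D via epsilon: add K.
From K via epsilon: add B.
From B via epsilon: add J.
No new states can be added; the closed set is {A, B, C, D, I, J, K}.

{A, B, C, D, I, J, K}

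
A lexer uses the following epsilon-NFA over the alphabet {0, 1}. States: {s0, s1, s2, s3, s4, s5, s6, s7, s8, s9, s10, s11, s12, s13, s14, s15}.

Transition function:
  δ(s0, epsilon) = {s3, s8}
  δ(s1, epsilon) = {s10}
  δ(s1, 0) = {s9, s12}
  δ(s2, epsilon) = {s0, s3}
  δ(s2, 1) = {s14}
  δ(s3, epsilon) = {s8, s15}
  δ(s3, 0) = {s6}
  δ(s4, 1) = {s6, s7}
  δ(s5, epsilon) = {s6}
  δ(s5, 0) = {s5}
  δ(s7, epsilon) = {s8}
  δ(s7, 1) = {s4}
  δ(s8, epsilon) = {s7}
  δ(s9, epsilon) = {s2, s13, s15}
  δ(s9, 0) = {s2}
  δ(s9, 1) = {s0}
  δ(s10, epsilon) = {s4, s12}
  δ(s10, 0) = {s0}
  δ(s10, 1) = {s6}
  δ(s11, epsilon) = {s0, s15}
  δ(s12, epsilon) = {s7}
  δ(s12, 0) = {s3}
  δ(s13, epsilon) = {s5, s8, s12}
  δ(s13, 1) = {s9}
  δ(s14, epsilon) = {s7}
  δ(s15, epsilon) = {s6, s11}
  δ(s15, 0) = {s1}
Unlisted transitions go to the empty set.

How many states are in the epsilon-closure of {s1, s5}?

8

Start with {s1, s5}.
From s1 via epsilon: add s10.
From s5 via epsilon: add s6.
From s10 via epsilon: add s4, s12.
From s12 via epsilon: add s7.
From s7 via epsilon: add s8.
epsilon-closure = {s1, s4, s5, s6, s7, s8, s10, s12}, which has 8 states.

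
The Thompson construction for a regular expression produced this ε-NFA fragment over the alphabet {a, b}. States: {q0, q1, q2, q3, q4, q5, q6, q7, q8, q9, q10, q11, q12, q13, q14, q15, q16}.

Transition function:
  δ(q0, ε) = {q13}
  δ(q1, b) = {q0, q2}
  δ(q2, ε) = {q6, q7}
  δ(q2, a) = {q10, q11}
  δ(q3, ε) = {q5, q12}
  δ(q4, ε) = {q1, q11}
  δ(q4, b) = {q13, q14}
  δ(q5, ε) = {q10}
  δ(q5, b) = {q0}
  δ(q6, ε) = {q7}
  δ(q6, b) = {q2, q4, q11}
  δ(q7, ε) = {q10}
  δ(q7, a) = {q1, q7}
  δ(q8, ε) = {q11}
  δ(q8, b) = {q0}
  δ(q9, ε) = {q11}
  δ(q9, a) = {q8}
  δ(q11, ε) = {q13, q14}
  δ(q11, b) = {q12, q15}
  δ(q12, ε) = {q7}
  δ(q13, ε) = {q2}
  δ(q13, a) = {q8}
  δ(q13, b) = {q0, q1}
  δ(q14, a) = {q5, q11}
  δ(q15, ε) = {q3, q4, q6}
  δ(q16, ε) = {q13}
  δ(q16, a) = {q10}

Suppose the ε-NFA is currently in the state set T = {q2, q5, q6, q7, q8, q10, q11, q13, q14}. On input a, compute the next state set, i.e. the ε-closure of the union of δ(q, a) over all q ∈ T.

{q1, q2, q5, q6, q7, q8, q10, q11, q13, q14}

q2 on a → {q10, q11}.
q7 on a → {q1, q7}.
q13 on a → {q8}.
q14 on a → {q5, q11}.
No a-transition from q5, q6, q8, q10, q11.
Union after reading a: {q1, q5, q7, q8, q10, q11}.
Now take the ε-closure:
From q11 via ε: add q13, q14.
From q13 via ε: add q2.
From q2 via ε: add q6.
No new states can be added; the closed set is {q1, q2, q5, q6, q7, q8, q10, q11, q13, q14}.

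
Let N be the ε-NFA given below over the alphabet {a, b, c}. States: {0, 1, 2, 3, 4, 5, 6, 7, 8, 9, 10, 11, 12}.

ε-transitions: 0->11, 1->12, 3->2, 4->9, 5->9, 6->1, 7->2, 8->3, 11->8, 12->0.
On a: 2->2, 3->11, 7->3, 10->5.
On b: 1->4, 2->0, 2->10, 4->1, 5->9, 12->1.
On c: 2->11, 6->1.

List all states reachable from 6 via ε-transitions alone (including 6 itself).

Start with {6}.
From 6 via ε: add 1.
From 1 via ε: add 12.
From 12 via ε: add 0.
From 0 via ε: add 11.
From 11 via ε: add 8.
From 8 via ε: add 3.
From 3 via ε: add 2.
No new states can be added; the closed set is {0, 1, 2, 3, 6, 8, 11, 12}.

{0, 1, 2, 3, 6, 8, 11, 12}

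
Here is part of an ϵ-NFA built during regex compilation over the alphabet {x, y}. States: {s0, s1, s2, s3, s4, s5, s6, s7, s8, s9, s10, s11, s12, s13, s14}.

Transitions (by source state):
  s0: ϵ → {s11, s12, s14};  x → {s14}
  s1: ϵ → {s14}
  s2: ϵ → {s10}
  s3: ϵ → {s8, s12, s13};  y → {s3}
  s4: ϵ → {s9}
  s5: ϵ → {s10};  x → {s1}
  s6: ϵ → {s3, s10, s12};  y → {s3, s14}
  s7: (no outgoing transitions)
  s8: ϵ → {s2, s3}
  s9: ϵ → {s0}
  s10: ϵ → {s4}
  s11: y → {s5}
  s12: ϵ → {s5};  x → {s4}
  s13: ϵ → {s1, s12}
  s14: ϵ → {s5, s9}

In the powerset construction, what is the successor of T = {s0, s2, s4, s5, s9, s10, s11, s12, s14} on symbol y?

{s0, s4, s5, s9, s10, s11, s12, s14}

s11 on y → {s5}.
No y-transition from s0, s2, s4, s5, s9, s10, s12, s14.
Union after reading y: {s5}.
Now take the ϵ-closure:
From s5 via ϵ: add s10.
From s10 via ϵ: add s4.
From s4 via ϵ: add s9.
From s9 via ϵ: add s0.
From s0 via ϵ: add s11, s12, s14.
No new states can be added; the closed set is {s0, s4, s5, s9, s10, s11, s12, s14}.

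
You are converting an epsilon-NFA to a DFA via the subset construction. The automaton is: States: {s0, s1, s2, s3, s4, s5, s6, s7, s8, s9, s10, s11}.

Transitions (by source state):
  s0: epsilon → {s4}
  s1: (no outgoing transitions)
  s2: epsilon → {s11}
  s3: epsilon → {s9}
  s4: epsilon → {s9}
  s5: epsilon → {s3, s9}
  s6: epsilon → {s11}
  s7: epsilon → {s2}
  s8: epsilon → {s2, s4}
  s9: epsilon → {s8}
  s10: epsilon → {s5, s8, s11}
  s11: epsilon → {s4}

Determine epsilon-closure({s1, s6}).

{s1, s2, s4, s6, s8, s9, s11}

Start with {s1, s6}.
From s6 via epsilon: add s11.
From s11 via epsilon: add s4.
From s4 via epsilon: add s9.
From s9 via epsilon: add s8.
From s8 via epsilon: add s2.
No new states can be added; the closed set is {s1, s2, s4, s6, s8, s9, s11}.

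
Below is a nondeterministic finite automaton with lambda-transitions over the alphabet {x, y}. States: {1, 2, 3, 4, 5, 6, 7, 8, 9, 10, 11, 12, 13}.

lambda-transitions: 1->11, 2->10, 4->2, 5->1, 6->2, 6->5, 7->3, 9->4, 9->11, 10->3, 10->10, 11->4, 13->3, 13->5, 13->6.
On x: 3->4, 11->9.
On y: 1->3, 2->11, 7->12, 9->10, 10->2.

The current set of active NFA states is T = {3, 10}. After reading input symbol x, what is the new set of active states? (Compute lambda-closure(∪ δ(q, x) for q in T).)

3 on x → {4}.
No x-transition from 10.
Union after reading x: {4}.
Now take the lambda-closure:
From 4 via lambda: add 2.
From 2 via lambda: add 10.
From 10 via lambda: add 3.
No new states can be added; the closed set is {2, 3, 4, 10}.

{2, 3, 4, 10}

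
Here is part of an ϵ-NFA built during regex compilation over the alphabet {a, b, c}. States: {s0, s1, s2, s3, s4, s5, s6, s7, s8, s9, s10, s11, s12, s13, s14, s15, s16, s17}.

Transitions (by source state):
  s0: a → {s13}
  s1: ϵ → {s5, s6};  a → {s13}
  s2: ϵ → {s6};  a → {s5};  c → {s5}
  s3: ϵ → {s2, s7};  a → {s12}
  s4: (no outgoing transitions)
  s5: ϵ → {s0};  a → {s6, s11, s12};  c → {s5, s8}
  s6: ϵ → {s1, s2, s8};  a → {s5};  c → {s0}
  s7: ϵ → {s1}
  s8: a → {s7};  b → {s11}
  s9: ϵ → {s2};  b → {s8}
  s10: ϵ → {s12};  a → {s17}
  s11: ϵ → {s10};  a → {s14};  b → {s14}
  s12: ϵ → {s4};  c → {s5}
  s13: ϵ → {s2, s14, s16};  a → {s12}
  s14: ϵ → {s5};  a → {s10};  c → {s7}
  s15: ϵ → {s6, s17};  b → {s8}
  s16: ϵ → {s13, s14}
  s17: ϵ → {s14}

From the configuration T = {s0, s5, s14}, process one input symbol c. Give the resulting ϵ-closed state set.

{s0, s1, s2, s5, s6, s7, s8}

s5 on c → {s5, s8}.
s14 on c → {s7}.
No c-transition from s0.
Union after reading c: {s5, s7, s8}.
Now take the ϵ-closure:
From s5 via ϵ: add s0.
From s7 via ϵ: add s1.
From s1 via ϵ: add s6.
From s6 via ϵ: add s2.
No new states can be added; the closed set is {s0, s1, s2, s5, s6, s7, s8}.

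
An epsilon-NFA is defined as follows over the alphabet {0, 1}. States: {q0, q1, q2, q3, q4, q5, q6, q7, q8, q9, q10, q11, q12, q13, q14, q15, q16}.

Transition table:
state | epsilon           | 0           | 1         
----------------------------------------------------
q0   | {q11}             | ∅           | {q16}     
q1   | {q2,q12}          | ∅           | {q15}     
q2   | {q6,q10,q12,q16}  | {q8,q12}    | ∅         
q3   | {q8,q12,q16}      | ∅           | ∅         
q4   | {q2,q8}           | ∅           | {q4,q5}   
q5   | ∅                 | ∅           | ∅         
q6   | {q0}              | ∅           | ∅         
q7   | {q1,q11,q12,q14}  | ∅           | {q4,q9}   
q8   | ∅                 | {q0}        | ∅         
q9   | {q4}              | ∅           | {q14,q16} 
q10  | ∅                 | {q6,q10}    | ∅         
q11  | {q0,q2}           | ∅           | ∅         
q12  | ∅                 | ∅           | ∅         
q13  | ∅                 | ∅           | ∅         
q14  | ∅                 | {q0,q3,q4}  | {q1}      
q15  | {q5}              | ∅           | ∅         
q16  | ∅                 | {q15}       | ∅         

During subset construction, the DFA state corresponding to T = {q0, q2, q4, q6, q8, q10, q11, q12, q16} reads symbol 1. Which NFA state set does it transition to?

{q0, q2, q4, q5, q6, q8, q10, q11, q12, q16}

q0 on 1 → {q16}.
q4 on 1 → {q4, q5}.
No 1-transition from q2, q6, q8, q10, q11, q12, q16.
Union after reading 1: {q4, q5, q16}.
Now take the epsilon-closure:
From q4 via epsilon: add q2, q8.
From q2 via epsilon: add q6, q10, q12.
From q6 via epsilon: add q0.
From q0 via epsilon: add q11.
No new states can be added; the closed set is {q0, q2, q4, q5, q6, q8, q10, q11, q12, q16}.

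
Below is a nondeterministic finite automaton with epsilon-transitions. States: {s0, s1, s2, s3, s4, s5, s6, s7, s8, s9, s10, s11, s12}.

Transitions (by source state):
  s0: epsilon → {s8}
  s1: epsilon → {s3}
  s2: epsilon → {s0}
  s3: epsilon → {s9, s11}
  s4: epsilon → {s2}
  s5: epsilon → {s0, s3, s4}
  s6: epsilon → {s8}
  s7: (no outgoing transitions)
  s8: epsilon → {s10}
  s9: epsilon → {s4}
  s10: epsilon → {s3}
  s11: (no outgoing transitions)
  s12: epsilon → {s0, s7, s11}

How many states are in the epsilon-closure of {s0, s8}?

Start with {s0, s8}.
From s8 via epsilon: add s10.
From s10 via epsilon: add s3.
From s3 via epsilon: add s9, s11.
From s9 via epsilon: add s4.
From s4 via epsilon: add s2.
epsilon-closure = {s0, s2, s3, s4, s8, s9, s10, s11}, which has 8 states.

8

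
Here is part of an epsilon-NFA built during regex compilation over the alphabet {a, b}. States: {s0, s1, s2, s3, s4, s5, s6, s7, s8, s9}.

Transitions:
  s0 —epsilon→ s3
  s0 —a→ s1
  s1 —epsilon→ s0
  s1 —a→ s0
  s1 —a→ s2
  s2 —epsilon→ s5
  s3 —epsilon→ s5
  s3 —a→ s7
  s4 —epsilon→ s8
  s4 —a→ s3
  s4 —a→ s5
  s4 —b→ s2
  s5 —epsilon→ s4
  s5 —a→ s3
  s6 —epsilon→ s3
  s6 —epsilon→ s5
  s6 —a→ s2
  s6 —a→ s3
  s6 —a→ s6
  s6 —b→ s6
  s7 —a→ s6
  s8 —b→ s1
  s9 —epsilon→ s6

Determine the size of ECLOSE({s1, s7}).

Start with {s1, s7}.
From s1 via epsilon: add s0.
From s0 via epsilon: add s3.
From s3 via epsilon: add s5.
From s5 via epsilon: add s4.
From s4 via epsilon: add s8.
epsilon-closure = {s0, s1, s3, s4, s5, s7, s8}, which has 7 states.

7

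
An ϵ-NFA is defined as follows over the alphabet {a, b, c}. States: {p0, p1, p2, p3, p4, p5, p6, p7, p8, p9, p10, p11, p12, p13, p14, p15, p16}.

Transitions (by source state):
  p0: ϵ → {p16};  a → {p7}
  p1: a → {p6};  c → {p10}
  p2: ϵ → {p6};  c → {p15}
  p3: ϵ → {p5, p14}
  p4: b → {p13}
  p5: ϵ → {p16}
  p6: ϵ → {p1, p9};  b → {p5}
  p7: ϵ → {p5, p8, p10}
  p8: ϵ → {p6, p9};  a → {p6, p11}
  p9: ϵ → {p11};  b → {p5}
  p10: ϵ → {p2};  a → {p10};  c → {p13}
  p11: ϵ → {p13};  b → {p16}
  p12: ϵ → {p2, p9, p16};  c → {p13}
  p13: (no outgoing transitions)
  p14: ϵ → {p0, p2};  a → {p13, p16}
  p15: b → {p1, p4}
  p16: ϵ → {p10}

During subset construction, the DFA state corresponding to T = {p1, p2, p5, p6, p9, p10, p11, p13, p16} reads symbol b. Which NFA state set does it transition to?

{p1, p2, p5, p6, p9, p10, p11, p13, p16}

p6 on b → {p5}.
p9 on b → {p5}.
p11 on b → {p16}.
No b-transition from p1, p2, p5, p10, p13, p16.
Union after reading b: {p5, p16}.
Now take the ϵ-closure:
From p16 via ϵ: add p10.
From p10 via ϵ: add p2.
From p2 via ϵ: add p6.
From p6 via ϵ: add p1, p9.
From p9 via ϵ: add p11.
From p11 via ϵ: add p13.
No new states can be added; the closed set is {p1, p2, p5, p6, p9, p10, p11, p13, p16}.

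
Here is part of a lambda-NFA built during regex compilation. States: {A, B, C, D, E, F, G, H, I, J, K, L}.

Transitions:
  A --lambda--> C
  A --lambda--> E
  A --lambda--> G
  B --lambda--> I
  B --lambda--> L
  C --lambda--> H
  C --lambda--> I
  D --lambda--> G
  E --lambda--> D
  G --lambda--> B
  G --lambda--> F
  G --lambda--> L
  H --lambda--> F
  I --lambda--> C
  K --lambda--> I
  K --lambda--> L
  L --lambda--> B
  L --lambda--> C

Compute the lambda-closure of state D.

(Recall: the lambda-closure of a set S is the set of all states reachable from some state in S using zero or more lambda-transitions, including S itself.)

Start with {D}.
From D via lambda: add G.
From G via lambda: add B, F, L.
From B via lambda: add I.
From L via lambda: add C.
From C via lambda: add H.
No new states can be added; the closed set is {B, C, D, F, G, H, I, L}.

{B, C, D, F, G, H, I, L}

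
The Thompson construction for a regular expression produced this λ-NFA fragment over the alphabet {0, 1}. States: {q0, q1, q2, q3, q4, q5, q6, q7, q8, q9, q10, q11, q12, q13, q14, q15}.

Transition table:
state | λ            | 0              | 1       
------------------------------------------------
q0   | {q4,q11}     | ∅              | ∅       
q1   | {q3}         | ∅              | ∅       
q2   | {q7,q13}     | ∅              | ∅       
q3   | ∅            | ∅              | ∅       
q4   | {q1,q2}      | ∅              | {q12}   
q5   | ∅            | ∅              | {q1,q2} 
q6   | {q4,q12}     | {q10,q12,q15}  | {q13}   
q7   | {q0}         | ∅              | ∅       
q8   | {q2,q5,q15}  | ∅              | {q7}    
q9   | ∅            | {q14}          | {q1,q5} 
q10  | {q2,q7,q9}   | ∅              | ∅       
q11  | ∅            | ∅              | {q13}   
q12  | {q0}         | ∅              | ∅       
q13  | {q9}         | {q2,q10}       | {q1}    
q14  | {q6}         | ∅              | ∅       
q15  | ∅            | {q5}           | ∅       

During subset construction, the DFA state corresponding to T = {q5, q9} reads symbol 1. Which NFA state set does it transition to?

{q0, q1, q2, q3, q4, q5, q7, q9, q11, q13}

q5 on 1 → {q1, q2}.
q9 on 1 → {q1, q5}.
Union after reading 1: {q1, q2, q5}.
Now take the λ-closure:
From q1 via λ: add q3.
From q2 via λ: add q7, q13.
From q7 via λ: add q0.
From q13 via λ: add q9.
From q0 via λ: add q4, q11.
No new states can be added; the closed set is {q0, q1, q2, q3, q4, q5, q7, q9, q11, q13}.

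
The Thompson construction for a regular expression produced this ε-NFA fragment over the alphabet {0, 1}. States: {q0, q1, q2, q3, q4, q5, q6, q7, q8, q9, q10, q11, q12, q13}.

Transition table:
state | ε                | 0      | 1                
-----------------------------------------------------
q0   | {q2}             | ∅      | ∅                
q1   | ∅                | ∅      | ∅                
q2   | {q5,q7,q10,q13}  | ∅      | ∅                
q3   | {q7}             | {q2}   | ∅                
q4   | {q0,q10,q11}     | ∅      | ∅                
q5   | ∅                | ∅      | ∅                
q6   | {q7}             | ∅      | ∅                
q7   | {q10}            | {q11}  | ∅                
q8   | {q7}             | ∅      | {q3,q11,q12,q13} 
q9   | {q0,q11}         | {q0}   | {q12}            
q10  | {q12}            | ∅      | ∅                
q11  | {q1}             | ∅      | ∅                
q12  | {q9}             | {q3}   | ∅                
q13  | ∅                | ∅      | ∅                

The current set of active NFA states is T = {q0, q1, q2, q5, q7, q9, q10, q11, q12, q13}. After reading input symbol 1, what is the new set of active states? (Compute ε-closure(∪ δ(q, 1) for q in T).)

q9 on 1 → {q12}.
No 1-transition from q0, q1, q2, q5, q7, q10, q11, q12, q13.
Union after reading 1: {q12}.
Now take the ε-closure:
From q12 via ε: add q9.
From q9 via ε: add q0, q11.
From q0 via ε: add q2.
From q11 via ε: add q1.
From q2 via ε: add q5, q7, q10, q13.
No new states can be added; the closed set is {q0, q1, q2, q5, q7, q9, q10, q11, q12, q13}.

{q0, q1, q2, q5, q7, q9, q10, q11, q12, q13}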